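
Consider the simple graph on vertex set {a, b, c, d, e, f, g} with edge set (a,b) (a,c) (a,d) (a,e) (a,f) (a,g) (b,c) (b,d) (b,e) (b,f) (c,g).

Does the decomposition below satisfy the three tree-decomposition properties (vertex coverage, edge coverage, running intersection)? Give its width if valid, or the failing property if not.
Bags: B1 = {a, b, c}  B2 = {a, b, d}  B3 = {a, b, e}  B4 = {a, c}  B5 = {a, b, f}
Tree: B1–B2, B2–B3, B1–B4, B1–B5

No — vertex g appears in no bag.

A tree decomposition must satisfy three properties: every vertex lies in some bag; for every edge, both endpoints lie together in some bag; and for every vertex, the bags containing it form a connected subtree. Here vertex g appears in no bag, so the decomposition is invalid.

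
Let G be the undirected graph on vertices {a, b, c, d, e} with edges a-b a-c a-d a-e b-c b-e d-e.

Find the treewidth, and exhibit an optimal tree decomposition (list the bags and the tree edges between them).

Treewidth 2.
One such decomposition:
Bags: B1 = {a, b, e}  B2 = {a, d, e}  B3 = {a, b, c}
Tree: B1–B2, B1–B3

Every bag has size at most 3, so the width is 3 − 1 = 2 and tw(G) ≤ 2. On the other hand G contains the 3-clique {a, d, e}. A clique must lie in a single bag of any decomposition, so no decomposition can have width below 2. Hence tw(G) = 2 exactly.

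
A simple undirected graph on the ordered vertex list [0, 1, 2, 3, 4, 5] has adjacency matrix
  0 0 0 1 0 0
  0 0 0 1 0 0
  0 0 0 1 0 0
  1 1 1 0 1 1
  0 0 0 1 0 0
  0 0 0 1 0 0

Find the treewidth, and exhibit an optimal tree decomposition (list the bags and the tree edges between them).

Each bag holds 2 vertices, so the decomposition has width 1, which upper-bounds the treewidth. G has an edge, so its treewidth is at least 1. Combining the bounds, tw(G) = 1.

Treewidth 1.
One optimal decomposition is:
Bags: B1 = {0, 3}  B2 = {2, 3}  B3 = {3, 4}  B4 = {3, 5}  B5 = {1, 3}
Tree: B1–B2, B2–B3, B3–B4, B4–B5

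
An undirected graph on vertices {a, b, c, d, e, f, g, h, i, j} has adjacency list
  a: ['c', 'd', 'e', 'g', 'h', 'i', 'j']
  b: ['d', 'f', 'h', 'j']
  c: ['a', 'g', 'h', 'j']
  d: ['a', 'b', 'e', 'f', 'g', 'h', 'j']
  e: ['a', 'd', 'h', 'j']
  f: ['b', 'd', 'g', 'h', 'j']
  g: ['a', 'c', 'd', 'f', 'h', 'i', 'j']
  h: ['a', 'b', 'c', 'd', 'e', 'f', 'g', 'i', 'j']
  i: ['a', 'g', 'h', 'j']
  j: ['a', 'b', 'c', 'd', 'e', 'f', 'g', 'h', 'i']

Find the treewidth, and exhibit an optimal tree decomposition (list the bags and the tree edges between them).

The largest bag has 5 vertices, giving width 4; this decomposition certifies tw(G) ≤ 4. For the lower bound, the 5 vertices {a, d, g, h, j} are pairwise adjacent, and any tree decomposition puts a clique entirely inside one bag — forcing width ≥ 4. The upper and lower bounds meet at 4, so that is the treewidth.

Treewidth 4.
One such decomposition:
Bags: B1 = {a, g, h, i, j}  B2 = {a, d, g, h, j}  B3 = {a, c, g, h, j}  B4 = {d, f, g, h, j}  B5 = {a, d, e, h, j}  B6 = {b, d, f, h, j}
Tree: B1–B2, B1–B3, B2–B4, B2–B5, B4–B6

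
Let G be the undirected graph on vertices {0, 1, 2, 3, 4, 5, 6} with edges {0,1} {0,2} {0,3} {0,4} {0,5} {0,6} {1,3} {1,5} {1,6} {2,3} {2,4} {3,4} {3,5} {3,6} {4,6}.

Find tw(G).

A width-3 tree decomposition is:
Bags: B1 = {0, 1, 3, 6}  B2 = {0, 1, 3, 5}  B3 = {0, 3, 4, 6}  B4 = {0, 2, 3, 4}
Tree: B1–B2, B1–B3, B3–B4
Each bag holds 4 vertices, so the decomposition has width 3, which upper-bounds the treewidth. For the lower bound, the 4 vertices {0, 1, 3, 5} are pairwise adjacent, and any tree decomposition puts a clique entirely inside one bag — forcing width ≥ 3. Therefore the treewidth is 3.

3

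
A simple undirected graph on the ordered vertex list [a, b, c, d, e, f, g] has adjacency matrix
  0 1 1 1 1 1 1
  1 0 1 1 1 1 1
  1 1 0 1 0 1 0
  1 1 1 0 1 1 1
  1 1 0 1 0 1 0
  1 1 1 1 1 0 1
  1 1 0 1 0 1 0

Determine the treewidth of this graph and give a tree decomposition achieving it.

Treewidth 4.
One optimal decomposition is:
Bags: B1 = {a, b, d, f, g}  B2 = {a, b, d, e, f}  B3 = {a, b, c, d, f}
Tree: B1–B2, B2–B3

Every bag has size at most 5, so the width is 5 − 1 = 4 and tw(G) ≤ 4. For the lower bound, the 5 vertices {a, b, d, f, g} are pairwise adjacent, and any tree decomposition puts a clique entirely inside one bag — forcing width ≥ 4. The upper and lower bounds meet at 4, so that is the treewidth.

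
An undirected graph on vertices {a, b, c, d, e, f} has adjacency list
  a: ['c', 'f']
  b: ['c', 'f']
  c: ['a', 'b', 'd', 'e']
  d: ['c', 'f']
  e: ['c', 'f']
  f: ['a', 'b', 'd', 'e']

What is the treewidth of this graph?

A width-2 tree decomposition is:
Bags: B1 = {c, d, f}  B2 = {b, c, f}  B3 = {a, c, f}  B4 = {c, e, f}
Tree: B1–B2, B2–B3, B3–B4
The largest bag has 3 vertices, giving width 2; this decomposition certifies tw(G) ≤ 2. For the lower bound, G contains the cycle f–d–c–b–f, so G is not a forest; only forests have treewidth ≤ 1, hence tw(G) ≥ 2. The upper and lower bounds meet at 2, so that is the treewidth.

2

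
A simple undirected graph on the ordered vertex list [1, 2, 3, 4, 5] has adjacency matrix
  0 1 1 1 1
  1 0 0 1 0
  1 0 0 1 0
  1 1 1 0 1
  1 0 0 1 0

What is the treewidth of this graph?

A width-2 tree decomposition is:
Bags: B1 = {1, 2, 4}  B2 = {1, 4, 5}  B3 = {1, 3, 4}
Tree: B1–B2, B1–B3
The largest bag has 3 vertices, giving width 2; this decomposition certifies tw(G) ≤ 2. For the lower bound, the 3 vertices {1, 2, 4} are pairwise adjacent, and any tree decomposition puts a clique entirely inside one bag — forcing width ≥ 2. Therefore the treewidth is 2.

2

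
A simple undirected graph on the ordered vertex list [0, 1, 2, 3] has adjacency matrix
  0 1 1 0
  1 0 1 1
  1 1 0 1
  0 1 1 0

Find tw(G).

A width-2 tree decomposition is:
Bags: B1 = {1, 2, 3}  B2 = {0, 1, 2}
Tree: B1–B2
Every bag has size at most 3, so the width is 3 − 1 = 2 and tw(G) ≤ 2. Conversely, {0, 1, 2} is a clique of size 3, and the vertices of any clique must share a bag in every tree decomposition; so some bag has ≥ 3 vertices and tw(G) ≥ 2. Hence tw(G) = 2 exactly.

2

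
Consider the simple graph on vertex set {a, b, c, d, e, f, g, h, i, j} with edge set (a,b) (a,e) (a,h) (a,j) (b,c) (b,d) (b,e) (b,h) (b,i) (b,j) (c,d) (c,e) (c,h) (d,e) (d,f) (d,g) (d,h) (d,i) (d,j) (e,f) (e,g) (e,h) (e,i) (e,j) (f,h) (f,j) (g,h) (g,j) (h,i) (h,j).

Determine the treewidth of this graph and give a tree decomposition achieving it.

Treewidth 4.
Bags: B1 = {a, b, e, h, j}  B2 = {b, d, e, h, j}  B3 = {d, e, f, h, j}  B4 = {b, d, e, h, i}  B5 = {b, c, d, e, h}  B6 = {d, e, g, h, j}
Tree: B1–B2, B2–B3, B2–B4, B4–B5, B3–B6

Each bag holds 5 vertices, so the decomposition has width 4, which upper-bounds the treewidth. On the other hand G contains the 5-clique {d, e, g, h, j}. A clique must lie in a single bag of any decomposition, so no decomposition can have width below 4. Therefore the treewidth is 4.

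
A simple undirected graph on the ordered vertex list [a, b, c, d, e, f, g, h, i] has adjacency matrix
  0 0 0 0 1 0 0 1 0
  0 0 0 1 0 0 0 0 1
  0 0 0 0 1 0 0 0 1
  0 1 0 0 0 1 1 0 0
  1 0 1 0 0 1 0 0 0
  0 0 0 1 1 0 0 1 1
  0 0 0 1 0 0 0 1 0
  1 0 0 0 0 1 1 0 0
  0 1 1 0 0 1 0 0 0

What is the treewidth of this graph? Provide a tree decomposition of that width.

Treewidth 3.
One optimal decomposition is:
Bags: B1 = {b, d, g, i}  B2 = {d, f, g, i}  B3 = {f, g, h, i}  B4 = {c, f, h, i}  B5 = {c, e, f, h}  B6 = {a, c, e, h}
Tree: B1–B2, B2–B3, B3–B4, B4–B5, B5–B6

Every bag has size at most 4, so the width is 4 − 1 = 3 and tw(G) ≤ 3. For the lower bound: the 4 vertex sets {b,d,g}, {i}, {f}, {a,c,e,h} are disjoint, each induces a connected subgraph, and every pair is joined by at least one edge of G. Contracting each set to a single vertex therefore yields K_{4} as a minor, and since treewidth is minor-monotone, tw(G) ≥ tw(K_{4}) = 3. Combining the bounds, tw(G) = 3.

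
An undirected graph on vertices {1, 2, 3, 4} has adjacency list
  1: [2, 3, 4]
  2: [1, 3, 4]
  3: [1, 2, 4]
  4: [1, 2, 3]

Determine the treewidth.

3

A width-3 tree decomposition is:
Bags: B1 = {1, 2, 3, 4}
Tree: (single bag)
With just one bag of size 4, the width is 4 − 1 = 3, so tw(G) ≤ 3. On the other hand G contains the 4-clique {1, 2, 3, 4}. A clique must lie in a single bag of any decomposition, so no decomposition can have width below 3. Combining the bounds, tw(G) = 3.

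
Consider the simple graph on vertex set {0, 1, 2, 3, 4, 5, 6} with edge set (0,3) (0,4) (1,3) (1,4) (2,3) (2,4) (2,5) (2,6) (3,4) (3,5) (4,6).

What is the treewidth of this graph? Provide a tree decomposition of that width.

Treewidth 2.
Bags: B1 = {0, 3, 4}  B2 = {2, 3, 4}  B3 = {2, 4, 6}  B4 = {2, 3, 5}  B5 = {1, 3, 4}
Tree: B1–B2, B2–B3, B2–B4, B1–B5

Each bag holds 3 vertices, so the decomposition has width 2, which upper-bounds the treewidth. For the lower bound, the 3 vertices {0, 3, 4} are pairwise adjacent, and any tree decomposition puts a clique entirely inside one bag — forcing width ≥ 2. Therefore the treewidth is 2.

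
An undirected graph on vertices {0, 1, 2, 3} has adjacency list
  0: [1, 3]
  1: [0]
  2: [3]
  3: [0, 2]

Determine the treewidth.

1

A width-1 tree decomposition is:
Bags: B1 = {0, 3}  B2 = {0, 1}  B3 = {2, 3}
Tree: B1–B2, B1–B3
Every bag has size at most 2, so the width is 2 − 1 = 1 and tw(G) ≤ 1. Any graph with an edge has treewidth ≥ 1, and G has the edge 0–3. Hence tw(G) = 1 exactly.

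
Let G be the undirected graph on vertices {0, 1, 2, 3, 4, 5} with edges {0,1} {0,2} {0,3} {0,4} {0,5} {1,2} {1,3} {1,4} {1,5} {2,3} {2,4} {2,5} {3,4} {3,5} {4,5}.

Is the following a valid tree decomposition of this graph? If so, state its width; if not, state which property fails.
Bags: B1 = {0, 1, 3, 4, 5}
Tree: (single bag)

No — vertex 2 appears in no bag.

A tree decomposition must satisfy three properties: every vertex lies in some bag; for every edge, both endpoints lie together in some bag; and for every vertex, the bags containing it form a connected subtree. Here vertex 2 appears in no bag, so the decomposition is invalid.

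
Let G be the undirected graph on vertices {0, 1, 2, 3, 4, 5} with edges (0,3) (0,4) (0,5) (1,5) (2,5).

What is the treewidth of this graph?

A width-1 tree decomposition is:
Bags: B1 = {0, 4}  B2 = {0, 5}  B3 = {1, 5}  B4 = {0, 3}  B5 = {2, 5}
Tree: B1–B2, B2–B3, B2–B4, B3–B5
Every bag has size at most 2, so the width is 2 − 1 = 1 and tw(G) ≤ 1. Since G has at least one edge (e.g. 4–0), it is not an edgeless graph, so tw(G) ≥ 1. Hence tw(G) = 1 exactly.

1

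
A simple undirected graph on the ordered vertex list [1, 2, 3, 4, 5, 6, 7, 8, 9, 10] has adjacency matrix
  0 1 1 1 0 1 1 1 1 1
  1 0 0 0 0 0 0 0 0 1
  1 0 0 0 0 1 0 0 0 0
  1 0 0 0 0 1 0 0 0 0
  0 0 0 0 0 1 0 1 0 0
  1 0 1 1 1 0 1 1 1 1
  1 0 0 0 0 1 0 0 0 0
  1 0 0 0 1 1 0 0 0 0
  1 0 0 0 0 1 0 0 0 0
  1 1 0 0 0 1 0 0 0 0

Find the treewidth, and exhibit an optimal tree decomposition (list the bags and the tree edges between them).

Treewidth 2.
One such decomposition:
Bags: B1 = {1, 3, 6}  B2 = {1, 6, 9}  B3 = {1, 6, 10}  B4 = {1, 2, 10}  B5 = {1, 6, 8}  B6 = {1, 4, 6}  B7 = {5, 6, 8}  B8 = {1, 6, 7}
Tree: B1–B2, B2–B3, B3–B4, B1–B5, B2–B6, B5–B7, B1–B8

Each bag holds 3 vertices, so the decomposition has width 2, which upper-bounds the treewidth. For the lower bound, the 3 vertices {1, 2, 10} are pairwise adjacent, and any tree decomposition puts a clique entirely inside one bag — forcing width ≥ 2. The upper and lower bounds meet at 2, so that is the treewidth.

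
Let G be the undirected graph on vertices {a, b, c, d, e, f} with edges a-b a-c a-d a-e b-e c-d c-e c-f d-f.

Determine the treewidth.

A width-2 tree decomposition is:
Bags: B1 = {a, c, e}  B2 = {a, c, d}  B3 = {a, b, e}  B4 = {c, d, f}
Tree: B1–B2, B1–B3, B2–B4
Each bag holds 3 vertices, so the decomposition has width 2, which upper-bounds the treewidth. For the lower bound, the 3 vertices {c, d, f} are pairwise adjacent, and any tree decomposition puts a clique entirely inside one bag — forcing width ≥ 2. The upper and lower bounds meet at 2, so that is the treewidth.

2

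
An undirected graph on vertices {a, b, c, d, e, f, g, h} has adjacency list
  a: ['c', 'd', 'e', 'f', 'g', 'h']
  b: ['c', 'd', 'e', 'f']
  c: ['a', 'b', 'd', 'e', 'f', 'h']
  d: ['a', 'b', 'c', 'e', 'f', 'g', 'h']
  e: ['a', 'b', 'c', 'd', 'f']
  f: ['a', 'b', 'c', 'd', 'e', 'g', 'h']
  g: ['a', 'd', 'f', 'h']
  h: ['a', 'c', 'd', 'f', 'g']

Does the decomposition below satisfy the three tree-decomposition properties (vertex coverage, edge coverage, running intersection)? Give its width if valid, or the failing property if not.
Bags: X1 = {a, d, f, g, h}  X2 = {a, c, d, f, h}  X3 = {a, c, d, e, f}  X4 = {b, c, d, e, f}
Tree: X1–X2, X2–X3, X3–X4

Vertex coverage: the bags together contain {a, b, c, d, e, f, g, h}, the full vertex set. Edge coverage: each edge of G has both endpoints in at least one bag. Running intersection: for every vertex, the bags containing it form a connected subtree. All three properties hold, so this is a valid tree decomposition of width max|bag| − 1 = 4, and hence tw(G) ≤ 4.

Yes; width 4.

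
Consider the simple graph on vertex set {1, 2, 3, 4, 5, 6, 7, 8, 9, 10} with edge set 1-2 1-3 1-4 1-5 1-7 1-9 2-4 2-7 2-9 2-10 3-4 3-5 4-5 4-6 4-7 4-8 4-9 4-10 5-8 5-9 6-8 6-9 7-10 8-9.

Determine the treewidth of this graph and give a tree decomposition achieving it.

The largest bag has 4 vertices, giving width 3; this decomposition certifies tw(G) ≤ 3. On the other hand G contains the 4-clique {4, 5, 8, 9}. A clique must lie in a single bag of any decomposition, so no decomposition can have width below 3. Combining the bounds, tw(G) = 3.

Treewidth 3.
One such decomposition:
Bags: B1 = {1, 4, 5, 9}  B2 = {1, 2, 4, 9}  B3 = {4, 5, 8, 9}  B4 = {4, 6, 8, 9}  B5 = {1, 3, 4, 5}  B6 = {1, 2, 4, 7}  B7 = {2, 4, 7, 10}
Tree: B1–B2, B1–B3, B3–B4, B1–B5, B2–B6, B6–B7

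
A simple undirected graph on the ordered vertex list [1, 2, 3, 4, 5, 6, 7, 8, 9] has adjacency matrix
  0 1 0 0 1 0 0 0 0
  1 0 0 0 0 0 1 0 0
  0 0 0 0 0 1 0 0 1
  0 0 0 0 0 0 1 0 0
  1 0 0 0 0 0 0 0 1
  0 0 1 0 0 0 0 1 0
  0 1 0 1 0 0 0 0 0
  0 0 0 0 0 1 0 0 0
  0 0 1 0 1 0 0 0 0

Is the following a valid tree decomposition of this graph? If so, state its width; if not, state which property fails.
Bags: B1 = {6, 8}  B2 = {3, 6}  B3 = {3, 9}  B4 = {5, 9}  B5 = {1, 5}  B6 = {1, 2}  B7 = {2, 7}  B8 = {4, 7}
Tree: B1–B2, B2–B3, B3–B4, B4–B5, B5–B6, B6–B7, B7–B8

Yes; width 1.

Vertex coverage: the bags together contain {1, 2, 3, 4, 5, 6, 7, 8, 9}, the full vertex set. Edge coverage: each edge of G has both endpoints in at least one bag. Running intersection: for every vertex, the bags containing it form a connected subtree. All three properties hold, so this is a valid tree decomposition of width max|bag| − 1 = 1, and hence tw(G) ≤ 1.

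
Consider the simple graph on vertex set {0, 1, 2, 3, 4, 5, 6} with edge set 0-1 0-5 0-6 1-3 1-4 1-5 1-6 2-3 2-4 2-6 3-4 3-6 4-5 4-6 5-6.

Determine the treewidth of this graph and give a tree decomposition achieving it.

The largest bag has 4 vertices, giving width 3; this decomposition certifies tw(G) ≤ 3. On the other hand G contains the 4-clique {0, 1, 5, 6}. A clique must lie in a single bag of any decomposition, so no decomposition can have width below 3. Combining the bounds, tw(G) = 3.

Treewidth 3.
Bags: B1 = {0, 1, 5, 6}  B2 = {1, 4, 5, 6}  B3 = {1, 3, 4, 6}  B4 = {2, 3, 4, 6}
Tree: B1–B2, B2–B3, B3–B4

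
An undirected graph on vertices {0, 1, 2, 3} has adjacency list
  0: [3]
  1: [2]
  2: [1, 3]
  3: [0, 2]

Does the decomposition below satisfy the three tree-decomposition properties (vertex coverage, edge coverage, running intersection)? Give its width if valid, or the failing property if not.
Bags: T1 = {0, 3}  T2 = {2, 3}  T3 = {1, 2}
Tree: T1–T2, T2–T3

Yes; width 1.

Checking the three conditions: (i) the bags cover all of {0, 1, 2, 3}; (ii) for each edge, some bag contains both endpoints; (iii) the bags containing any fixed vertex form a subtree. All hold, so the decomposition is valid with width 2 − 1 = 1.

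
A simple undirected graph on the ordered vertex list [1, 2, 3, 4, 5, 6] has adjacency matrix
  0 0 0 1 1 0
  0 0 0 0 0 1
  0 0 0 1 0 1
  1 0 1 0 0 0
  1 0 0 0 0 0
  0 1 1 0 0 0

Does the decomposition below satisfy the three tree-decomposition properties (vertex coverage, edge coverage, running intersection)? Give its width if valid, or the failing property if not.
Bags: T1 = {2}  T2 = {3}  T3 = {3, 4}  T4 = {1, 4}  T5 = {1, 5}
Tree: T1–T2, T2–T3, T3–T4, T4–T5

No — vertex 6 appears in no bag.

A tree decomposition must satisfy three properties: every vertex lies in some bag; for every edge, both endpoints lie together in some bag; and for every vertex, the bags containing it form a connected subtree. Here vertex 6 appears in no bag, so the decomposition is invalid.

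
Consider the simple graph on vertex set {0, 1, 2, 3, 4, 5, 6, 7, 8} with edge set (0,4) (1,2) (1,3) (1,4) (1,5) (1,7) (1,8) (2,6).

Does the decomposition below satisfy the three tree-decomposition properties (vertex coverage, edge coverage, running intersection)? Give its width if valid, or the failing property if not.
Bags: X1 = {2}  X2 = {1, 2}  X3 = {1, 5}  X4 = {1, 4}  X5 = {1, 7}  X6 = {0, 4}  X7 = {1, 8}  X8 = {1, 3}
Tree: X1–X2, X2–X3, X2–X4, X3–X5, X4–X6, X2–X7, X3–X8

No — vertex 6 appears in no bag.

A tree decomposition must satisfy three properties: every vertex lies in some bag; for every edge, both endpoints lie together in some bag; and for every vertex, the bags containing it form a connected subtree. Here vertex 6 appears in no bag, so the decomposition is invalid.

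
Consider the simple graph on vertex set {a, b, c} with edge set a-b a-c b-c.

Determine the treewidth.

A width-2 tree decomposition is:
Bags: B1 = {a, b, c}
Tree: (single bag)
A single bag containing all 3 vertices is trivially a valid decomposition of width 2. Conversely, {a, b, c} is a clique of size 3, and the vertices of any clique must share a bag in every tree decomposition; so some bag has ≥ 3 vertices and tw(G) ≥ 2. Combining the bounds, tw(G) = 2.

2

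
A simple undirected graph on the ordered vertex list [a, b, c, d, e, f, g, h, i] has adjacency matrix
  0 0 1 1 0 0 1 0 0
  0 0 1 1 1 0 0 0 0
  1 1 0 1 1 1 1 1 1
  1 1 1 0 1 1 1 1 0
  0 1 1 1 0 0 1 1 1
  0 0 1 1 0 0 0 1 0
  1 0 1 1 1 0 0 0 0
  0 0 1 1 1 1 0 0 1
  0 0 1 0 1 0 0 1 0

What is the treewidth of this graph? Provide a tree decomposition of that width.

Treewidth 3.
One optimal decomposition is:
Bags: B1 = {a, c, d, g}  B2 = {c, d, e, g}  B3 = {c, d, e, h}  B4 = {b, c, d, e}  B5 = {c, d, f, h}  B6 = {c, e, h, i}
Tree: B1–B2, B2–B3, B2–B4, B3–B5, B3–B6

The largest bag has 4 vertices, giving width 3; this decomposition certifies tw(G) ≤ 3. On the other hand G contains the 4-clique {a, c, d, g}. A clique must lie in a single bag of any decomposition, so no decomposition can have width below 3. Therefore the treewidth is 3.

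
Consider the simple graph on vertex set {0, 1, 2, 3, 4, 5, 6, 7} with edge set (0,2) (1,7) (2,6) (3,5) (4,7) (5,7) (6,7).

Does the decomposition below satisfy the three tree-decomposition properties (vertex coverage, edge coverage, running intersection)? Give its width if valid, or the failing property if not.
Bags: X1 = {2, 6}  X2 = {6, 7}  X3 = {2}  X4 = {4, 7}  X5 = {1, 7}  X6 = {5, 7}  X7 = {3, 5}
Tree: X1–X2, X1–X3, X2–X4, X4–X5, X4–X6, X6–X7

No — vertex 0 appears in no bag.

A tree decomposition must satisfy three properties: every vertex lies in some bag; for every edge, both endpoints lie together in some bag; and for every vertex, the bags containing it form a connected subtree. Here vertex 0 appears in no bag, so the decomposition is invalid.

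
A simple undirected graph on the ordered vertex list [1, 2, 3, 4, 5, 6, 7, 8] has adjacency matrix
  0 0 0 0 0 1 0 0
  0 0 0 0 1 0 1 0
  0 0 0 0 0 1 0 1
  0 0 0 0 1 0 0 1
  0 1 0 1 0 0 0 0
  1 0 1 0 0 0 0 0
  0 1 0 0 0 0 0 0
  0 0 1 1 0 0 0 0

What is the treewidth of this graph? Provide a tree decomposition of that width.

Treewidth 1.
One such decomposition:
Bags: B1 = {2, 7}  B2 = {2, 5}  B3 = {4, 5}  B4 = {4, 8}  B5 = {3, 8}  B6 = {3, 6}  B7 = {1, 6}
Tree: B1–B2, B2–B3, B3–B4, B4–B5, B5–B6, B6–B7

Every bag has size at most 2, so the width is 2 − 1 = 1 and tw(G) ≤ 1. Any graph with an edge has treewidth ≥ 1, and G has the edge 7–2. The upper and lower bounds meet at 1, so that is the treewidth.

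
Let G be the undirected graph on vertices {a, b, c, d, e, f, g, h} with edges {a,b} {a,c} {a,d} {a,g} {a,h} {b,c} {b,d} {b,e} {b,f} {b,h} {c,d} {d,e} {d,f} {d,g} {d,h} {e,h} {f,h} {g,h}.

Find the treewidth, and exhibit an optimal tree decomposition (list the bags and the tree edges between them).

Treewidth 3.
Bags: B1 = {a, b, c, d}  B2 = {a, b, d, h}  B3 = {b, d, f, h}  B4 = {a, d, g, h}  B5 = {b, d, e, h}
Tree: B1–B2, B2–B3, B2–B4, B2–B5

Every bag has size at most 4, so the width is 4 − 1 = 3 and tw(G) ≤ 3. On the other hand G contains the 4-clique {a, d, g, h}. A clique must lie in a single bag of any decomposition, so no decomposition can have width below 3. Combining the bounds, tw(G) = 3.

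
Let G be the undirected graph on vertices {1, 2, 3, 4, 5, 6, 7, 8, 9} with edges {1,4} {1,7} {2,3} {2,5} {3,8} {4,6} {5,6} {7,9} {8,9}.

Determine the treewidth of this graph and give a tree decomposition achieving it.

Each bag holds 3 vertices, so the decomposition has width 2, which upper-bounds the treewidth. Since 1–7–9–8–3–2–5–6–4–1 is a cycle in G, G is not acyclic. Forests are exactly the graphs of treewidth ≤ 1, so tw(G) ≥ 2. Hence tw(G) = 2 exactly.

Treewidth 2.
One optimal decomposition is:
Bags: B1 = {1, 7, 9}  B2 = {1, 8, 9}  B3 = {1, 3, 8}  B4 = {1, 2, 3}  B5 = {1, 2, 5}  B6 = {1, 5, 6}  B7 = {1, 4, 6}
Tree: B1–B2, B2–B3, B3–B4, B4–B5, B5–B6, B6–B7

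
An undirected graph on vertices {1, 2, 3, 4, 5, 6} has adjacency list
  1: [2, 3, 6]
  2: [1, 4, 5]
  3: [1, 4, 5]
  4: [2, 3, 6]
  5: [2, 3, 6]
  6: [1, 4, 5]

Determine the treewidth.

3

A width-3 tree decomposition is:
Bags: B1 = {1, 2, 3, 6}  B2 = {2, 3, 5, 6}  B3 = {2, 3, 4, 6}
Tree: B1–B2, B2–B3
Each bag holds 4 vertices, so the decomposition has width 3, which upper-bounds the treewidth. For the lower bound: the 4 vertex sets {1,3}, {5,6}, {2}, {4} are disjoint, each induces a connected subgraph, and every pair is joined by at least one edge of G. Contracting each set to a single vertex therefore yields K_{4} as a minor, and since treewidth is minor-monotone, tw(G) ≥ tw(K_{4}) = 3. Hence tw(G) = 3 exactly.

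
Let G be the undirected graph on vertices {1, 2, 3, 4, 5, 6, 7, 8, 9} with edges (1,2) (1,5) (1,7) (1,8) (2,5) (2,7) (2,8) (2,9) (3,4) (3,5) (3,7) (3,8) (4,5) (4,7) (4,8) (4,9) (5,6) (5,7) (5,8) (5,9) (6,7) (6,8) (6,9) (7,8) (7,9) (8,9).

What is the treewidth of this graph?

4

A width-4 tree decomposition is:
Bags: B1 = {2, 5, 7, 8, 9}  B2 = {4, 5, 7, 8, 9}  B3 = {5, 6, 7, 8, 9}  B4 = {3, 4, 5, 7, 8}  B5 = {1, 2, 5, 7, 8}
Tree: B1–B2, B2–B3, B2–B4, B1–B5
Each bag holds 5 vertices, so the decomposition has width 4, which upper-bounds the treewidth. Conversely, {1, 2, 5, 7, 8} is a clique of size 5, and the vertices of any clique must share a bag in every tree decomposition; so some bag has ≥ 5 vertices and tw(G) ≥ 4. The upper and lower bounds meet at 4, so that is the treewidth.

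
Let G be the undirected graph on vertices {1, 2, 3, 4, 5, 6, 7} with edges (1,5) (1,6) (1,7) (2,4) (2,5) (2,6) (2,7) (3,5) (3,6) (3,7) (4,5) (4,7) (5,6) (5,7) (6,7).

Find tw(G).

A width-3 tree decomposition is:
Bags: B1 = {3, 5, 6, 7}  B2 = {2, 5, 6, 7}  B3 = {1, 5, 6, 7}  B4 = {2, 4, 5, 7}
Tree: B1–B2, B1–B3, B2–B4
The largest bag has 4 vertices, giving width 3; this decomposition certifies tw(G) ≤ 3. Conversely, {2, 4, 5, 7} is a clique of size 4, and the vertices of any clique must share a bag in every tree decomposition; so some bag has ≥ 4 vertices and tw(G) ≥ 3. Hence tw(G) = 3 exactly.

3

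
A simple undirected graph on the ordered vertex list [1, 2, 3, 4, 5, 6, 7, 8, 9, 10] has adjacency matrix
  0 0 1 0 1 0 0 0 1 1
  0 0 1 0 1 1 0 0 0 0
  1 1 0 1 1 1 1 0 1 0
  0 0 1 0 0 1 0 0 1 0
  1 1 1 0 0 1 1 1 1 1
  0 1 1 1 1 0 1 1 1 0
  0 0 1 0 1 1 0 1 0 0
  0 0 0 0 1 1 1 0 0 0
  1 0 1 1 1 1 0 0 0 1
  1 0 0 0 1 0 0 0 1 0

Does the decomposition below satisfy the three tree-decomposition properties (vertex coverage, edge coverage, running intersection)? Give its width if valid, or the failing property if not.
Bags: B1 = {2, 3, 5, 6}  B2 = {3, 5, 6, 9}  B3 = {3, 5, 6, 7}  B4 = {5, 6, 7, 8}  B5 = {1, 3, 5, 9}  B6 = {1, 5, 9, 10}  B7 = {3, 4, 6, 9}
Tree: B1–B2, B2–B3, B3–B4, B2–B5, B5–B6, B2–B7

Yes; width 3.

Vertex coverage: the bags together contain {1, 2, 3, 4, 5, 6, 7, 8, 9, 10}, the full vertex set. Edge coverage: each edge of G has both endpoints in at least one bag. Running intersection: for every vertex, the bags containing it form a connected subtree. All three properties hold, so this is a valid tree decomposition of width max|bag| − 1 = 3, and hence tw(G) ≤ 3.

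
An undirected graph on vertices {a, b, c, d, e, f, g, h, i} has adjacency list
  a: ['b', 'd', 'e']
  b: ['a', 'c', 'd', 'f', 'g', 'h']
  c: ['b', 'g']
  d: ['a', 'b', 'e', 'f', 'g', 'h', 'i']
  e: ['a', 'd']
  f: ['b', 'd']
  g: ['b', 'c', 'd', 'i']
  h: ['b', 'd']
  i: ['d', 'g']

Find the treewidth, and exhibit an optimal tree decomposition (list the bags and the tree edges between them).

Each bag holds 3 vertices, so the decomposition has width 2, which upper-bounds the treewidth. Conversely, {a, d, e} is a clique of size 3, and the vertices of any clique must share a bag in every tree decomposition; so some bag has ≥ 3 vertices and tw(G) ≥ 2. Combining the bounds, tw(G) = 2.

Treewidth 2.
One such decomposition:
Bags: B1 = {b, d, f}  B2 = {a, b, d}  B3 = {b, d, g}  B4 = {d, g, i}  B5 = {b, c, g}  B6 = {b, d, h}  B7 = {a, d, e}
Tree: B1–B2, B2–B3, B3–B4, B3–B5, B2–B6, B2–B7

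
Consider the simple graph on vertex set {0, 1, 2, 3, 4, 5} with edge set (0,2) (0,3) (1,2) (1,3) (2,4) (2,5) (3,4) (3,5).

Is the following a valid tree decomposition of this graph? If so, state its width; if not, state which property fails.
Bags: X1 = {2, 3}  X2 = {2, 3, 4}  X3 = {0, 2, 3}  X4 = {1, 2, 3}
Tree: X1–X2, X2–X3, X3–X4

No — vertex 5 appears in no bag.

A tree decomposition must satisfy three properties: every vertex lies in some bag; for every edge, both endpoints lie together in some bag; and for every vertex, the bags containing it form a connected subtree. Here vertex 5 appears in no bag, so the decomposition is invalid.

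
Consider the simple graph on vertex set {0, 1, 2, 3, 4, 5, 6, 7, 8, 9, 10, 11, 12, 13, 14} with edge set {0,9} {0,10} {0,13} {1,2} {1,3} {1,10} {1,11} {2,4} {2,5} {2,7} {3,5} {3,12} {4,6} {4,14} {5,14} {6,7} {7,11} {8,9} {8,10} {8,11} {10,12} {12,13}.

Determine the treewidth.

3

A width-3 tree decomposition is:
Bags: B1 = {0, 8, 9, 13}  B2 = {0, 8, 10, 13}  B3 = {8, 10, 12, 13}  B4 = {8, 10, 11, 12}  B5 = {1, 10, 11, 12}  B6 = {1, 3, 11, 12}  B7 = {1, 3, 7, 11}  B8 = {1, 2, 3, 7}  B9 = {2, 3, 5, 7}  B10 = {2, 5, 6, 7}  B11 = {2, 4, 5, 6}  B12 = {4, 5, 6, 14}
Tree: B1–B2, B2–B3, B3–B4, B4–B5, B5–B6, B6–B7, B7–B8, B8–B9, B9–B10, B10–B11, B11–B12
Every bag has size at most 4, so the width is 4 − 1 = 3 and tw(G) ≤ 3. For the lower bound: the 4 vertex sets {0,9,13}, {8}, {10}, {1,3,11,12} are disjoint, each induces a connected subgraph, and every pair is joined by at least one edge of G. Contracting each set to a single vertex therefore yields K_{4} as a minor, and since treewidth is minor-monotone, tw(G) ≥ tw(K_{4}) = 3. Combining the bounds, tw(G) = 3.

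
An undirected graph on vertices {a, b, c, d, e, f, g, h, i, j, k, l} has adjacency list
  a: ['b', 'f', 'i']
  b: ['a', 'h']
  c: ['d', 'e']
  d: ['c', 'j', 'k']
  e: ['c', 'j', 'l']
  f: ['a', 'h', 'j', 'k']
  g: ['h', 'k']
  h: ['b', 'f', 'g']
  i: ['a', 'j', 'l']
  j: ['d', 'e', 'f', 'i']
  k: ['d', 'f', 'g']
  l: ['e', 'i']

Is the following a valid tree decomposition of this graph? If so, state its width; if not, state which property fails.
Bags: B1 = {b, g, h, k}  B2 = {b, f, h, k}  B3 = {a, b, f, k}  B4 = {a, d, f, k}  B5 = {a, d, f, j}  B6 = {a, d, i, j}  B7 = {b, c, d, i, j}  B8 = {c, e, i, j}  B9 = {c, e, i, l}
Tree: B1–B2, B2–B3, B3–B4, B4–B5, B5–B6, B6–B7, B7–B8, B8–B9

A tree decomposition must satisfy three properties: every vertex lies in some bag; for every edge, both endpoints lie together in some bag; and for every vertex, the bags containing it form a connected subtree. Here bags containing vertex b are not connected in the tree, so the decomposition is invalid.

No — bags containing vertex b are not connected in the tree.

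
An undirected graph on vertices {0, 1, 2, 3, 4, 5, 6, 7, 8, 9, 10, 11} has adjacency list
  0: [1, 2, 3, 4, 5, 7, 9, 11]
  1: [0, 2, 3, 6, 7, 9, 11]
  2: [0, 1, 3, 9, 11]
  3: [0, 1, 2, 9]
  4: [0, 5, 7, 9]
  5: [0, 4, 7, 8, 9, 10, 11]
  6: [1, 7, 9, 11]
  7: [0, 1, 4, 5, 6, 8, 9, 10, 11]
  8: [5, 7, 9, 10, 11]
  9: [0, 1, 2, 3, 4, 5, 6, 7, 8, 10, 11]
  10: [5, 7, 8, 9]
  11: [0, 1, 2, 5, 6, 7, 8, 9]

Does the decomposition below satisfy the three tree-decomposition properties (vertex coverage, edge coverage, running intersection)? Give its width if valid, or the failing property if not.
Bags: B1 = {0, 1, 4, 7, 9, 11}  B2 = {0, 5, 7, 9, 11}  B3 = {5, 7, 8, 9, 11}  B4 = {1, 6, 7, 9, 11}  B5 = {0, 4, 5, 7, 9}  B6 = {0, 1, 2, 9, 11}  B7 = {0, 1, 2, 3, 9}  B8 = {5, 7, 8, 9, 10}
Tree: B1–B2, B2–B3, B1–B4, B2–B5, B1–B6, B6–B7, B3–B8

A tree decomposition must satisfy three properties: every vertex lies in some bag; for every edge, both endpoints lie together in some bag; and for every vertex, the bags containing it form a connected subtree. Here bags containing vertex 4 are not connected in the tree, so the decomposition is invalid.

No — bags containing vertex 4 are not connected in the tree.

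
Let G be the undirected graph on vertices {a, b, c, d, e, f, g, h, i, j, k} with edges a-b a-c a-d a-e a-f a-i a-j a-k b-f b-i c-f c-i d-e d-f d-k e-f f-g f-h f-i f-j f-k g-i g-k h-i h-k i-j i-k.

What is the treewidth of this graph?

A width-3 tree decomposition is:
Bags: B1 = {f, g, i, k}  B2 = {a, f, i, k}  B3 = {a, f, i, j}  B4 = {f, h, i, k}  B5 = {a, d, f, k}  B6 = {a, d, e, f}  B7 = {a, b, f, i}  B8 = {a, c, f, i}
Tree: B1–B2, B2–B3, B2–B4, B2–B5, B5–B6, B2–B7, B3–B8
Every bag has size at most 4, so the width is 4 − 1 = 3 and tw(G) ≤ 3. On the other hand G contains the 4-clique {a, d, e, f}. A clique must lie in a single bag of any decomposition, so no decomposition can have width below 3. Therefore the treewidth is 3.

3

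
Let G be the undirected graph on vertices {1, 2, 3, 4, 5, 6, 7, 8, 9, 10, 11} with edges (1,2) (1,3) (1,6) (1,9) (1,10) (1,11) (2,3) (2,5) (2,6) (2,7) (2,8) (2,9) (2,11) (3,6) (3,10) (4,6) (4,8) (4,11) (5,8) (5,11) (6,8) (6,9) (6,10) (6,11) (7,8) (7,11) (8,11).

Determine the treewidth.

A width-3 tree decomposition is:
Bags: B1 = {1, 2, 6, 11}  B2 = {2, 6, 8, 11}  B3 = {2, 5, 8, 11}  B4 = {4, 6, 8, 11}  B5 = {1, 2, 6, 9}  B6 = {2, 7, 8, 11}  B7 = {1, 2, 3, 6}  B8 = {1, 3, 6, 10}
Tree: B1–B2, B2–B3, B2–B4, B1–B5, B2–B6, B5–B7, B7–B8
The largest bag has 4 vertices, giving width 3; this decomposition certifies tw(G) ≤ 3. On the other hand G contains the 4-clique {2, 5, 8, 11}. A clique must lie in a single bag of any decomposition, so no decomposition can have width below 3. Combining the bounds, tw(G) = 3.

3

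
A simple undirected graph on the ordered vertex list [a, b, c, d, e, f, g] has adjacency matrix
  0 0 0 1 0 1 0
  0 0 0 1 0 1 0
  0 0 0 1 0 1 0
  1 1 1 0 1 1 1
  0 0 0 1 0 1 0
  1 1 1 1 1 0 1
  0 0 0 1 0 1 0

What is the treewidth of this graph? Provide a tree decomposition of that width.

Every bag has size at most 3, so the width is 3 − 1 = 2 and tw(G) ≤ 2. On the other hand G contains the 3-clique {d, f, g}. A clique must lie in a single bag of any decomposition, so no decomposition can have width below 2. Therefore the treewidth is 2.

Treewidth 2.
Bags: B1 = {a, d, f}  B2 = {c, d, f}  B3 = {b, d, f}  B4 = {d, f, g}  B5 = {d, e, f}
Tree: B1–B2, B1–B3, B1–B4, B2–B5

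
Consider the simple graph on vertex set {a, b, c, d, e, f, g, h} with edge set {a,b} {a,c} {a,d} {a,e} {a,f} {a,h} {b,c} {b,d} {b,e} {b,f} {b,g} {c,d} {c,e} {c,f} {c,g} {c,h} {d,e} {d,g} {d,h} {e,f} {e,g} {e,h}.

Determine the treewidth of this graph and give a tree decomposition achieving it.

Every bag has size at most 5, so the width is 5 − 1 = 4 and tw(G) ≤ 4. For the lower bound, the 5 vertices {b, c, d, e, g} are pairwise adjacent, and any tree decomposition puts a clique entirely inside one bag — forcing width ≥ 4. Therefore the treewidth is 4.

Treewidth 4.
One such decomposition:
Bags: B1 = {a, b, c, d, e}  B2 = {a, c, d, e, h}  B3 = {a, b, c, e, f}  B4 = {b, c, d, e, g}
Tree: B1–B2, B1–B3, B1–B4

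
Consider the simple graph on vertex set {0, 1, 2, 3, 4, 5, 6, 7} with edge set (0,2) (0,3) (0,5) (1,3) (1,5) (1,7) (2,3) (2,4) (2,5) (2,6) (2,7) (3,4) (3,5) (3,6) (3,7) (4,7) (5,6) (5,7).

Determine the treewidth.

A width-3 tree decomposition is:
Bags: B1 = {2, 3, 5, 6}  B2 = {2, 3, 5, 7}  B3 = {1, 3, 5, 7}  B4 = {2, 3, 4, 7}  B5 = {0, 2, 3, 5}
Tree: B1–B2, B2–B3, B2–B4, B2–B5
The largest bag has 4 vertices, giving width 3; this decomposition certifies tw(G) ≤ 3. On the other hand G contains the 4-clique {1, 3, 5, 7}. A clique must lie in a single bag of any decomposition, so no decomposition can have width below 3. Hence tw(G) = 3 exactly.

3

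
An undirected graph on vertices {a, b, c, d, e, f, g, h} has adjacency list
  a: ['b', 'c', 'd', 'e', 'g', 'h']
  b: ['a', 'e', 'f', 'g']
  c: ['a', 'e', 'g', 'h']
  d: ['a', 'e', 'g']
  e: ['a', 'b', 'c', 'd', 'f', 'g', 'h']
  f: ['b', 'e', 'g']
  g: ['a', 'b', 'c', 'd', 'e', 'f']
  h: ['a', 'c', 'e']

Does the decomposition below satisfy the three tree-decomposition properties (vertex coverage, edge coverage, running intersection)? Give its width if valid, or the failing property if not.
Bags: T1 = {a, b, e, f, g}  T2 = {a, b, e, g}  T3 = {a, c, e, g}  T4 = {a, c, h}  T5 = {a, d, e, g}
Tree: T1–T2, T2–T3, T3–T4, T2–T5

A tree decomposition must satisfy three properties: every vertex lies in some bag; for every edge, both endpoints lie together in some bag; and for every vertex, the bags containing it form a connected subtree. Here edge (e,h) lies in no bag, so the decomposition is invalid.

No — edge (e,h) lies in no bag.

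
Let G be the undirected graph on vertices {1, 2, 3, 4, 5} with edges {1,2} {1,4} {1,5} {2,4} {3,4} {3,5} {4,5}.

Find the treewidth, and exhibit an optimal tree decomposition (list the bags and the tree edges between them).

Treewidth 2.
One such decomposition:
Bags: B1 = {1, 2, 4}  B2 = {1, 4, 5}  B3 = {3, 4, 5}
Tree: B1–B2, B2–B3

The largest bag has 3 vertices, giving width 2; this decomposition certifies tw(G) ≤ 2. On the other hand G contains the 3-clique {1, 2, 4}. A clique must lie in a single bag of any decomposition, so no decomposition can have width below 2. Therefore the treewidth is 2.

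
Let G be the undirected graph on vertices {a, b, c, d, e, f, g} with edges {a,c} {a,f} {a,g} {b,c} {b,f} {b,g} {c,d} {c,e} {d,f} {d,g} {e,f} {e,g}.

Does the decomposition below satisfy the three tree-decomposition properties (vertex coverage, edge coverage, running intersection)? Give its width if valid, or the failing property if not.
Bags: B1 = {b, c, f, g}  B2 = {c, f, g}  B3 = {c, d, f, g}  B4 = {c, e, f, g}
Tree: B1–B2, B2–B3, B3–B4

A tree decomposition must satisfy three properties: every vertex lies in some bag; for every edge, both endpoints lie together in some bag; and for every vertex, the bags containing it form a connected subtree. Here vertex a appears in no bag, so the decomposition is invalid.

No — vertex a appears in no bag.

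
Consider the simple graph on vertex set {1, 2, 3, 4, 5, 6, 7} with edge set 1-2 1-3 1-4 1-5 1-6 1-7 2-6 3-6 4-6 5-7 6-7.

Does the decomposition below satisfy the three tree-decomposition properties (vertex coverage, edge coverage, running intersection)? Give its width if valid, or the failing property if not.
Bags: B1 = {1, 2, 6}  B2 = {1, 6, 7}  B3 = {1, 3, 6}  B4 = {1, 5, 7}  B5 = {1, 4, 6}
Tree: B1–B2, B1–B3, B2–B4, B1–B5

Yes; width 2.

Every vertex of G appears in some bag (union = {1, 2, 3, 4, 5, 6, 7}); every edge is covered by a bag; and for each vertex v the set of bags containing v is connected in the bag tree. The decomposition is therefore valid. The largest bag has 3 vertices, so the width is 2.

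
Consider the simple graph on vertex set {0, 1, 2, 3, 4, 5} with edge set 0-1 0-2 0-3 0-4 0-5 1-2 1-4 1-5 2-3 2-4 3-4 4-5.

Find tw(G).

A width-3 tree decomposition is:
Bags: B1 = {0, 1, 2, 4}  B2 = {0, 2, 3, 4}  B3 = {0, 1, 4, 5}
Tree: B1–B2, B1–B3
Every bag has size at most 4, so the width is 4 − 1 = 3 and tw(G) ≤ 3. Conversely, {0, 1, 2, 4} is a clique of size 4, and the vertices of any clique must share a bag in every tree decomposition; so some bag has ≥ 4 vertices and tw(G) ≥ 3. Combining the bounds, tw(G) = 3.

3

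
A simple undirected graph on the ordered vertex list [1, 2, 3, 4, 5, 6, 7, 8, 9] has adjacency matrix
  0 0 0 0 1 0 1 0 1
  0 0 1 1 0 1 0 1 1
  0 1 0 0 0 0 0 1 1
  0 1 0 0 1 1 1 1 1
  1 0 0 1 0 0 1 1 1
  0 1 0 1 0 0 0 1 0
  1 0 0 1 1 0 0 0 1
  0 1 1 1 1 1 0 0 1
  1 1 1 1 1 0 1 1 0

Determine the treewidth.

A width-3 tree decomposition is:
Bags: B1 = {2, 4, 8, 9}  B2 = {2, 4, 6, 8}  B3 = {4, 5, 8, 9}  B4 = {4, 5, 7, 9}  B5 = {1, 5, 7, 9}  B6 = {2, 3, 8, 9}
Tree: B1–B2, B1–B3, B3–B4, B4–B5, B1–B6
The largest bag has 4 vertices, giving width 3; this decomposition certifies tw(G) ≤ 3. On the other hand G contains the 4-clique {1, 5, 7, 9}. A clique must lie in a single bag of any decomposition, so no decomposition can have width below 3. Therefore the treewidth is 3.

3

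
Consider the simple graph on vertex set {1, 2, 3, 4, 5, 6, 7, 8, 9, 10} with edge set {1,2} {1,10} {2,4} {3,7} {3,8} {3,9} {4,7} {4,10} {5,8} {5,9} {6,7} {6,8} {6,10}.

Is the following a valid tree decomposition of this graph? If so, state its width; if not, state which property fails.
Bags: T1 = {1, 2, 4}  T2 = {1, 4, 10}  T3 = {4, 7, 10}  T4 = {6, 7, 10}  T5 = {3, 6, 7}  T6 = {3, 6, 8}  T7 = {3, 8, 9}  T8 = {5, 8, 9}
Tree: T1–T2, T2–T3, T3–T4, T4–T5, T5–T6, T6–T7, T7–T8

Yes; width 2.

Vertex coverage: the bags together contain {1, 2, 3, 4, 5, 6, 7, 8, 9, 10}, the full vertex set. Edge coverage: each edge of G has both endpoints in at least one bag. Running intersection: for every vertex, the bags containing it form a connected subtree. All three properties hold, so this is a valid tree decomposition of width max|bag| − 1 = 2, and hence tw(G) ≤ 2.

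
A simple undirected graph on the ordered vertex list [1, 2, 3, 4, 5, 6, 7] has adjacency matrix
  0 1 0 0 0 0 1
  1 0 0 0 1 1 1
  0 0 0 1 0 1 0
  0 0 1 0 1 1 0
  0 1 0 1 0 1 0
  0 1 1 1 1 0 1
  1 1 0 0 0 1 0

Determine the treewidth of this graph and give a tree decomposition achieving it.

The largest bag has 3 vertices, giving width 2; this decomposition certifies tw(G) ≤ 2. Conversely, {1, 2, 7} is a clique of size 3, and the vertices of any clique must share a bag in every tree decomposition; so some bag has ≥ 3 vertices and tw(G) ≥ 2. Therefore the treewidth is 2.

Treewidth 2.
Bags: B1 = {2, 5, 6}  B2 = {2, 6, 7}  B3 = {4, 5, 6}  B4 = {1, 2, 7}  B5 = {3, 4, 6}
Tree: B1–B2, B1–B3, B2–B4, B3–B5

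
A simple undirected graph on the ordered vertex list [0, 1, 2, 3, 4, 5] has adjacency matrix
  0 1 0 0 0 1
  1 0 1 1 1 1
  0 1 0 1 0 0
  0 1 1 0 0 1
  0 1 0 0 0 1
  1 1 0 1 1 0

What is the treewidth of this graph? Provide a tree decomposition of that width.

Treewidth 2.
One optimal decomposition is:
Bags: B1 = {0, 1, 5}  B2 = {1, 4, 5}  B3 = {1, 3, 5}  B4 = {1, 2, 3}
Tree: B1–B2, B1–B3, B3–B4

Each bag holds 3 vertices, so the decomposition has width 2, which upper-bounds the treewidth. For the lower bound, the 3 vertices {1, 2, 3} are pairwise adjacent, and any tree decomposition puts a clique entirely inside one bag — forcing width ≥ 2. Combining the bounds, tw(G) = 2.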